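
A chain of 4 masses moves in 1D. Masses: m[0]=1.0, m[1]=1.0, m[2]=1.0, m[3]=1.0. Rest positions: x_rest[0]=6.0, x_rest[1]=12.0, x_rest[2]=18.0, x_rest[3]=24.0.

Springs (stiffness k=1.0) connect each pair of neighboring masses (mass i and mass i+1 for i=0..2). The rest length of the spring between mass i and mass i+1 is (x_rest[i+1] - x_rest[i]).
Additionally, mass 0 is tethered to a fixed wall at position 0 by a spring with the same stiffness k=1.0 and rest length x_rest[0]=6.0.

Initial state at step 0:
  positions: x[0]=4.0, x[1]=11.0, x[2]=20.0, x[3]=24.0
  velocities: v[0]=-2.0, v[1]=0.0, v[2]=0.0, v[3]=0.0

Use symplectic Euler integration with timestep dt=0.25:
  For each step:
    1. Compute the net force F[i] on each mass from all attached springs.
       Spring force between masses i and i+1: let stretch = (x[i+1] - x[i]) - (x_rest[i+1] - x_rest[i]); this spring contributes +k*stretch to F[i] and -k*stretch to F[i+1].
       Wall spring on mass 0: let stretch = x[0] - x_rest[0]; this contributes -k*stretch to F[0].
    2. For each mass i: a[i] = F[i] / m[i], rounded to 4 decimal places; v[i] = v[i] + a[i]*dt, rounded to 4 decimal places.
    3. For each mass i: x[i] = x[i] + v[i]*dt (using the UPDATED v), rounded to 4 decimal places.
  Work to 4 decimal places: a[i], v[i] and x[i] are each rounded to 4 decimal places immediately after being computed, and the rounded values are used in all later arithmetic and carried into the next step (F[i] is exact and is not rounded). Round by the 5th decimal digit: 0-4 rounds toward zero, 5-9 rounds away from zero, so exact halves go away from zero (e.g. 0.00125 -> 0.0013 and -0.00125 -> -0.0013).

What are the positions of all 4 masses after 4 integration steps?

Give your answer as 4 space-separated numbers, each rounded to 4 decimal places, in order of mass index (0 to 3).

Step 0: x=[4.0000 11.0000 20.0000 24.0000] v=[-2.0000 0.0000 0.0000 0.0000]
Step 1: x=[3.6875 11.1250 19.6875 24.1250] v=[-1.2500 0.5000 -1.2500 0.5000]
Step 2: x=[3.6094 11.3203 19.1172 24.3477] v=[-0.3125 0.7813 -2.2813 0.8906]
Step 3: x=[3.7876 11.5210 18.3865 24.6185] v=[0.7129 0.8028 -2.9229 1.0830]
Step 4: x=[4.2125 11.6675 17.6162 24.8748] v=[1.6994 0.5858 -3.0813 1.0250]

Answer: 4.2125 11.6675 17.6162 24.8748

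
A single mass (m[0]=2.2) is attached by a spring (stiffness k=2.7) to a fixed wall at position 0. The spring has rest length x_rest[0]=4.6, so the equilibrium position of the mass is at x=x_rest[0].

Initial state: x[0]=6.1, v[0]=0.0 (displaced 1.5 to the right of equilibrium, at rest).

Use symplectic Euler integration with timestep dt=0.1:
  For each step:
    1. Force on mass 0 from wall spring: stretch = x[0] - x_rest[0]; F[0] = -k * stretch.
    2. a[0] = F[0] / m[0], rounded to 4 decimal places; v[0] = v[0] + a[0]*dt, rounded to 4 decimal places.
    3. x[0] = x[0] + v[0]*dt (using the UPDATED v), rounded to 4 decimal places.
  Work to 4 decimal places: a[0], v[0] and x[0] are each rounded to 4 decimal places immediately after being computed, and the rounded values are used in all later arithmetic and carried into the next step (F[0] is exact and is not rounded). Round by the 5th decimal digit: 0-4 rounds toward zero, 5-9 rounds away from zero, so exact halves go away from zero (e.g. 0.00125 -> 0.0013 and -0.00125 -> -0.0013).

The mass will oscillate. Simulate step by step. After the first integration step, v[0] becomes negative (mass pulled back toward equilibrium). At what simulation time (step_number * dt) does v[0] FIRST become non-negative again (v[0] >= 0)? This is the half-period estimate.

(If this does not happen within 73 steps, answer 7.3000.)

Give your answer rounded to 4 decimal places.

Step 0: x=[6.1000] v=[0.0000]
Step 1: x=[6.0816] v=[-0.1841]
Step 2: x=[6.0450] v=[-0.3659]
Step 3: x=[5.9907] v=[-0.5432]
Step 4: x=[5.9193] v=[-0.7139]
Step 5: x=[5.8317] v=[-0.8758]
Step 6: x=[5.7290] v=[-1.0270]
Step 7: x=[5.6124] v=[-1.1656]
Step 8: x=[5.4834] v=[-1.2899]
Step 9: x=[5.3436] v=[-1.3983]
Step 10: x=[5.1946] v=[-1.4896]
Step 11: x=[5.0383] v=[-1.5626]
Step 12: x=[4.8767] v=[-1.6164]
Step 13: x=[4.7117] v=[-1.6504]
Step 14: x=[4.5453] v=[-1.6641]
Step 15: x=[4.3796] v=[-1.6574]
Step 16: x=[4.2166] v=[-1.6304]
Step 17: x=[4.0583] v=[-1.5834]
Step 18: x=[3.9066] v=[-1.5169]
Step 19: x=[3.7634] v=[-1.4318]
Step 20: x=[3.6305] v=[-1.3291]
Step 21: x=[3.5095] v=[-1.2101]
Step 22: x=[3.4019] v=[-1.0763]
Step 23: x=[3.3090] v=[-0.9293]
Step 24: x=[3.2319] v=[-0.7709]
Step 25: x=[3.1716] v=[-0.6030]
Step 26: x=[3.1288] v=[-0.4277]
Step 27: x=[3.1041] v=[-0.2471]
Step 28: x=[3.0978] v=[-0.0635]
Step 29: x=[3.1099] v=[0.1209]
First v>=0 after going negative at step 29, time=2.9000

Answer: 2.9000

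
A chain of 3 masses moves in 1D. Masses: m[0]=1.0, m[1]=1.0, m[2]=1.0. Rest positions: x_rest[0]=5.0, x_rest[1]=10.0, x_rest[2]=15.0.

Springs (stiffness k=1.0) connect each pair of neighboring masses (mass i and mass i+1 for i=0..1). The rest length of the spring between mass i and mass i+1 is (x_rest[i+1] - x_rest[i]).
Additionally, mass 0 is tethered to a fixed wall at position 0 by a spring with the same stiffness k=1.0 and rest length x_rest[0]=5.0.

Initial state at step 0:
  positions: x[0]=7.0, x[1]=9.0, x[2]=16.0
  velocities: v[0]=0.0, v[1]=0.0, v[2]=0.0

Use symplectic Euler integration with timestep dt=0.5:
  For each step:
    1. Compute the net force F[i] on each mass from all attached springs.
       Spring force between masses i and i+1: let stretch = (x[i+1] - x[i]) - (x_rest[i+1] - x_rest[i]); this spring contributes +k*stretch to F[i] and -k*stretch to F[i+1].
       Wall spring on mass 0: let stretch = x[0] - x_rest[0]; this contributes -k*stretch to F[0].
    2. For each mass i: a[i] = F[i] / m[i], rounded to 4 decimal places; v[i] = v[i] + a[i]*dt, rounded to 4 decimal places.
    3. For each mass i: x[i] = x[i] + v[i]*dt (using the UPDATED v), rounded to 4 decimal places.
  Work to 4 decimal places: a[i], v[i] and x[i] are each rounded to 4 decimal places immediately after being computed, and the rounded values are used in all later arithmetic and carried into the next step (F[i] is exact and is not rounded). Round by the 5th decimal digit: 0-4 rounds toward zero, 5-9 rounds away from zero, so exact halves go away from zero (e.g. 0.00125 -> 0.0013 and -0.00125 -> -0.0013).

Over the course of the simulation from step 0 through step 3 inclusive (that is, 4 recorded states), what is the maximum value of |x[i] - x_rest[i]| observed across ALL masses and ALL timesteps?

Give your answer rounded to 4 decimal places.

Answer: 2.0625

Derivation:
Step 0: x=[7.0000 9.0000 16.0000] v=[0.0000 0.0000 0.0000]
Step 1: x=[5.7500 10.2500 15.5000] v=[-2.5000 2.5000 -1.0000]
Step 2: x=[4.1875 11.6875 14.9375] v=[-3.1250 2.8750 -1.1250]
Step 3: x=[3.4531 12.0625 14.8125] v=[-1.4688 0.7500 -0.2500]
Max displacement = 2.0625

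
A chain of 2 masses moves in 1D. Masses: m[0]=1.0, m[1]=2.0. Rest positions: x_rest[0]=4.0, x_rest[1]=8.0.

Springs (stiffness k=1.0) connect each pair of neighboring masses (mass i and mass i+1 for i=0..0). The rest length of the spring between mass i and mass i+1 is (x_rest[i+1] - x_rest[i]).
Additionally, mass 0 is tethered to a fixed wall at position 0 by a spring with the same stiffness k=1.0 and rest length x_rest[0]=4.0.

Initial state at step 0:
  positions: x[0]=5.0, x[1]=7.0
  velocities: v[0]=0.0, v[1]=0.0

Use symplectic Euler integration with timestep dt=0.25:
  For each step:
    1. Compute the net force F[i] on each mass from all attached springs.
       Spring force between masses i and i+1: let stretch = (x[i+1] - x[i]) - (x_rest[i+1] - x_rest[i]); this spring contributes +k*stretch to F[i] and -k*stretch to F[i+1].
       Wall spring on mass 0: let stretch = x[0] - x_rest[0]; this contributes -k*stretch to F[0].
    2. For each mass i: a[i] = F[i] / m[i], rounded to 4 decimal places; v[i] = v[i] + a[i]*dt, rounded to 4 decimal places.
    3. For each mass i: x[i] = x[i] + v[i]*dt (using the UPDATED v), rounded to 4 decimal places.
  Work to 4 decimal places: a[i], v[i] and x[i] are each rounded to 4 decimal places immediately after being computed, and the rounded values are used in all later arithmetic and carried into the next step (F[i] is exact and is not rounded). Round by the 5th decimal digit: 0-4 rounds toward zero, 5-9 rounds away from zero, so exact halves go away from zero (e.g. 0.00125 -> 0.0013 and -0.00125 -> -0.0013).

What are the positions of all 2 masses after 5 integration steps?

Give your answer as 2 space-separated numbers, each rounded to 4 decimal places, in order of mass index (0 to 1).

Answer: 3.0402 7.6936

Derivation:
Step 0: x=[5.0000 7.0000] v=[0.0000 0.0000]
Step 1: x=[4.8125 7.0625] v=[-0.7500 0.2500]
Step 2: x=[4.4649 7.1797] v=[-1.3906 0.4688]
Step 3: x=[4.0079 7.3371] v=[-1.8281 0.6295]
Step 4: x=[3.5085 7.5155] v=[-1.9978 0.7134]
Step 5: x=[3.0402 7.6936] v=[-1.8732 0.7125]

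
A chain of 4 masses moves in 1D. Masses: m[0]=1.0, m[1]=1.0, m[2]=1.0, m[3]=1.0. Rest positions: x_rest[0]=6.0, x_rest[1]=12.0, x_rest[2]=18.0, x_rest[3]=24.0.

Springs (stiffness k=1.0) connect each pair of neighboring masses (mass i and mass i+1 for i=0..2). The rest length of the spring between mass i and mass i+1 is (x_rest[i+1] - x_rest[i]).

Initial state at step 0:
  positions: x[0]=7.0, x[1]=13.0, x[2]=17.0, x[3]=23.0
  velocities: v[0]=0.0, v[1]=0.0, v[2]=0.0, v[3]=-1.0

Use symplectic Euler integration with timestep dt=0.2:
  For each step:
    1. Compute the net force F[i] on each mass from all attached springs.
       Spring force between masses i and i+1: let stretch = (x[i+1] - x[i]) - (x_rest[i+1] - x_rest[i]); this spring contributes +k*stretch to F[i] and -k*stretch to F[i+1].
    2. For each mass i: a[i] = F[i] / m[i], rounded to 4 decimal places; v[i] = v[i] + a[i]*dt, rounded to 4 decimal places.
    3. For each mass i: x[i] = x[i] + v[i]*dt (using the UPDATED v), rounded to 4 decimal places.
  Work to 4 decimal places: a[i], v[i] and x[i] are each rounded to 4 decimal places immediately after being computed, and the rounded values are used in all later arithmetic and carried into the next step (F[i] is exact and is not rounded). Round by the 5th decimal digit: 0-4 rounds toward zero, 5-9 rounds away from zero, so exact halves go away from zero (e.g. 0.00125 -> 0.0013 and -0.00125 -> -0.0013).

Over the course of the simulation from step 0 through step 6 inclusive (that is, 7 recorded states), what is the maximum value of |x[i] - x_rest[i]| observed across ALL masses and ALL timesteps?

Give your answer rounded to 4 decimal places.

Answer: 1.7696

Derivation:
Step 0: x=[7.0000 13.0000 17.0000 23.0000] v=[0.0000 0.0000 0.0000 -1.0000]
Step 1: x=[7.0000 12.9200 17.0800 22.8000] v=[0.0000 -0.4000 0.4000 -1.0000]
Step 2: x=[6.9968 12.7696 17.2224 22.6112] v=[-0.0160 -0.7520 0.7120 -0.9440]
Step 3: x=[6.9845 12.5664 17.4022 22.4468] v=[-0.0614 -1.0160 0.8992 -0.8218]
Step 4: x=[6.9555 12.3334 17.5904 22.3207] v=[-0.1450 -1.1652 0.9410 -0.6307]
Step 5: x=[6.9016 12.0955 17.7575 22.2453] v=[-0.2694 -1.1894 0.8357 -0.3768]
Step 6: x=[6.8155 11.8763 17.8777 22.2304] v=[-0.4306 -1.0958 0.6009 -0.0744]
Max displacement = 1.7696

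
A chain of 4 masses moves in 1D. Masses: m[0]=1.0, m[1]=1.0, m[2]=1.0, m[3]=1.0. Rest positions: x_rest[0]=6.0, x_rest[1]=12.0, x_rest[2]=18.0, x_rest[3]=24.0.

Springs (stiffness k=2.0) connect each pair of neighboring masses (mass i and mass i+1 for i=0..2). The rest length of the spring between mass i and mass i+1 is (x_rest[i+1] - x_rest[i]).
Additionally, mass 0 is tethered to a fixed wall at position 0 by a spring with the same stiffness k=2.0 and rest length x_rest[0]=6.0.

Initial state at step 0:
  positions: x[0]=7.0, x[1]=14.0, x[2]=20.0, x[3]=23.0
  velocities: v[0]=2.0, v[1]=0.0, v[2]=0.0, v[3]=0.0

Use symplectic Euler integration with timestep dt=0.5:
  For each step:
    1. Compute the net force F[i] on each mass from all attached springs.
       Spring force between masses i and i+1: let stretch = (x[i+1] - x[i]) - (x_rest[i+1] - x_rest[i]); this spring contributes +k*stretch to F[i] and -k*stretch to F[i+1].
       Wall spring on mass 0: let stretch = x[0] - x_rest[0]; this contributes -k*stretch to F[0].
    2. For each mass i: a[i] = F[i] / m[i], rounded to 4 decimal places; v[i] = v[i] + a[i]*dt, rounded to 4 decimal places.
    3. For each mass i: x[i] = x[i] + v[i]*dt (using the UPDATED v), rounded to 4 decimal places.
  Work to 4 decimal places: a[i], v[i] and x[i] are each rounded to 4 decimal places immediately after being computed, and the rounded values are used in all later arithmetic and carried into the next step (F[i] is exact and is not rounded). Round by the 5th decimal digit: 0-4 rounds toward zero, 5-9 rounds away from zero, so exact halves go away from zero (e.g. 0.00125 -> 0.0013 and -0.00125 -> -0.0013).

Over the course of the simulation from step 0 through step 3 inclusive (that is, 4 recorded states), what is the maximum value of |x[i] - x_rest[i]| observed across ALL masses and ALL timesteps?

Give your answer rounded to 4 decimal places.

Answer: 2.2500

Derivation:
Step 0: x=[7.0000 14.0000 20.0000 23.0000] v=[2.0000 0.0000 0.0000 0.0000]
Step 1: x=[8.0000 13.5000 18.5000 24.5000] v=[2.0000 -1.0000 -3.0000 3.0000]
Step 2: x=[7.7500 12.7500 17.5000 26.0000] v=[-0.5000 -1.5000 -2.0000 3.0000]
Step 3: x=[6.1250 11.8750 18.3750 26.2500] v=[-3.2500 -1.7500 1.7500 0.5000]
Max displacement = 2.2500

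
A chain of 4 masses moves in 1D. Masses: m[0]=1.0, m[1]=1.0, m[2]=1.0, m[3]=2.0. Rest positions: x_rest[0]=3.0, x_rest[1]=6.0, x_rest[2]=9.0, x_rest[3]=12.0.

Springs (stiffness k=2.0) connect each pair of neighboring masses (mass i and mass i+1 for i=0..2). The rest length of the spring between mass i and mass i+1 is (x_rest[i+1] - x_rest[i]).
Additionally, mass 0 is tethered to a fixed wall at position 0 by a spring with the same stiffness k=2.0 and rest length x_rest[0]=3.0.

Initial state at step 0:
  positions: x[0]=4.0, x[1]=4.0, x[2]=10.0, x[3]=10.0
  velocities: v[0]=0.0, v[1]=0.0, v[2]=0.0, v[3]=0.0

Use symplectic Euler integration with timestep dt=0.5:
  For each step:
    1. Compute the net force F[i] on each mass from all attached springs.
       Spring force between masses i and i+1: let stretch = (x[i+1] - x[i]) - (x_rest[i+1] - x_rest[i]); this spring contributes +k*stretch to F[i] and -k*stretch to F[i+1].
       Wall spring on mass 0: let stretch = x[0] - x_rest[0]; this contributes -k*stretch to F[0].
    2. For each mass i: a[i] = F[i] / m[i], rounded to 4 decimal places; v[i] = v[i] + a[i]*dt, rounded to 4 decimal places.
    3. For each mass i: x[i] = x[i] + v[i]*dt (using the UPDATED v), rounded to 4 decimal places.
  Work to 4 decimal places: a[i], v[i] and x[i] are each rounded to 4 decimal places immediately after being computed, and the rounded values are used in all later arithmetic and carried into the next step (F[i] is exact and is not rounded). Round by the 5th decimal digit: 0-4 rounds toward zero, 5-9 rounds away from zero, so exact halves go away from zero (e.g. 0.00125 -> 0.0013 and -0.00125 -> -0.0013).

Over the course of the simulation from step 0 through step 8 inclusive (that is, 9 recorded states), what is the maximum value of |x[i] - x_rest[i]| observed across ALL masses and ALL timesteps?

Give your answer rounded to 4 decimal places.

Answer: 3.5468

Derivation:
Step 0: x=[4.0000 4.0000 10.0000 10.0000] v=[0.0000 0.0000 0.0000 0.0000]
Step 1: x=[2.0000 7.0000 7.0000 10.7500] v=[-4.0000 6.0000 -6.0000 1.5000]
Step 2: x=[1.5000 7.5000 5.8750 11.3125] v=[-1.0000 1.0000 -2.2500 1.1250]
Step 3: x=[3.2500 4.1875 8.2813 11.2656] v=[3.5000 -6.6250 4.8125 -0.0938]
Step 4: x=[3.8438 2.4532 10.1328 11.2226] v=[1.1875 -3.4687 3.7030 -0.0860]
Step 5: x=[1.8204 5.2540 8.6894 11.6572] v=[-4.0469 5.6015 -2.8868 0.8691]
Step 6: x=[0.6036 8.0557 7.0122 12.0998] v=[-2.4337 5.6033 -3.3544 0.8852]
Step 7: x=[2.8110 6.6096 8.4006 12.0205] v=[4.4148 -2.8923 2.7767 -0.1586]
Step 8: x=[5.5122 4.1597 10.7034 11.7862] v=[5.4024 -4.8999 4.6056 -0.4686]
Max displacement = 3.5468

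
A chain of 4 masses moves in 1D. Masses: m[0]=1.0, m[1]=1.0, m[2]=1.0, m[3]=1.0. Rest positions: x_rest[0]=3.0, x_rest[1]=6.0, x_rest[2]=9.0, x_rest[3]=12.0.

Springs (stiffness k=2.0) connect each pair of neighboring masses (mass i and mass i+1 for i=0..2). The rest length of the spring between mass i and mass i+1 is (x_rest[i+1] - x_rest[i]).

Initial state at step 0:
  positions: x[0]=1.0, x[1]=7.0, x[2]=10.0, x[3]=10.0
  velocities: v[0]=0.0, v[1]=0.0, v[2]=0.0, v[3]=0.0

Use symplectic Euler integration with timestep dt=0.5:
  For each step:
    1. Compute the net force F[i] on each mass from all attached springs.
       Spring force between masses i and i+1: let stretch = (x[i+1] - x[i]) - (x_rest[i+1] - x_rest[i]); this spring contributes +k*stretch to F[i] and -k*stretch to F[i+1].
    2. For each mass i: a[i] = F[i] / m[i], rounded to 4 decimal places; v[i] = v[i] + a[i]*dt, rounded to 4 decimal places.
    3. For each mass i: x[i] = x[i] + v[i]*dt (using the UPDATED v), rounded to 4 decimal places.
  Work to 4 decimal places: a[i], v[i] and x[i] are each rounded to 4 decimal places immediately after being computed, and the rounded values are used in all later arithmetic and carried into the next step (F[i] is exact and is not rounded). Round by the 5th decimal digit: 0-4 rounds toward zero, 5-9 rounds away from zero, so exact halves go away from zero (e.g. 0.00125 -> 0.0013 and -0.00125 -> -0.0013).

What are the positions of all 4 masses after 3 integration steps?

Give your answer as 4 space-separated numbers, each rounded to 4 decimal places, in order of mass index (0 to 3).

Step 0: x=[1.0000 7.0000 10.0000 10.0000] v=[0.0000 0.0000 0.0000 0.0000]
Step 1: x=[2.5000 5.5000 8.5000 11.5000] v=[3.0000 -3.0000 -3.0000 3.0000]
Step 2: x=[4.0000 4.0000 7.0000 13.0000] v=[3.0000 -3.0000 -3.0000 3.0000]
Step 3: x=[4.0000 4.0000 7.0000 13.0000] v=[0.0000 0.0000 0.0000 0.0000]

Answer: 4.0000 4.0000 7.0000 13.0000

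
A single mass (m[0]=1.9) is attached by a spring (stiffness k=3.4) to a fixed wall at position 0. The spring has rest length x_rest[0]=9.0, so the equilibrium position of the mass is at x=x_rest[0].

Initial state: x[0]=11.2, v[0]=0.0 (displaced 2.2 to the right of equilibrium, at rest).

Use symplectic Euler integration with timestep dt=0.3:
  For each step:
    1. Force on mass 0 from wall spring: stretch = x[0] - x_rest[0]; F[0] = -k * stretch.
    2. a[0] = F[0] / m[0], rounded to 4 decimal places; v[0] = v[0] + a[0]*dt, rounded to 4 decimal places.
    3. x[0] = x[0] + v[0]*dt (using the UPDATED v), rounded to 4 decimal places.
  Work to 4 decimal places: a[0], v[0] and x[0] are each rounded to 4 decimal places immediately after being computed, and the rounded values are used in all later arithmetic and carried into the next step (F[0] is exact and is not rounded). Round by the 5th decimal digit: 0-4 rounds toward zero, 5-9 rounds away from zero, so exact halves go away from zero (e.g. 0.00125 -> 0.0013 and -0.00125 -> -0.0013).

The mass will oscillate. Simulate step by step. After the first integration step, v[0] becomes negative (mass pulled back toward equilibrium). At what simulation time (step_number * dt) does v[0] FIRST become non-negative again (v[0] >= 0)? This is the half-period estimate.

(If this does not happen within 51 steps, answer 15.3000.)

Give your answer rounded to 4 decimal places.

Step 0: x=[11.2000] v=[0.0000]
Step 1: x=[10.8457] v=[-1.1810]
Step 2: x=[10.1942] v=[-2.1718]
Step 3: x=[9.3503] v=[-2.8129]
Step 4: x=[8.4500] v=[-3.0010]
Step 5: x=[7.6383] v=[-2.7057]
Step 6: x=[7.0459] v=[-1.9747]
Step 7: x=[6.7682] v=[-0.9257]
Step 8: x=[6.8499] v=[0.2724]
First v>=0 after going negative at step 8, time=2.4000

Answer: 2.4000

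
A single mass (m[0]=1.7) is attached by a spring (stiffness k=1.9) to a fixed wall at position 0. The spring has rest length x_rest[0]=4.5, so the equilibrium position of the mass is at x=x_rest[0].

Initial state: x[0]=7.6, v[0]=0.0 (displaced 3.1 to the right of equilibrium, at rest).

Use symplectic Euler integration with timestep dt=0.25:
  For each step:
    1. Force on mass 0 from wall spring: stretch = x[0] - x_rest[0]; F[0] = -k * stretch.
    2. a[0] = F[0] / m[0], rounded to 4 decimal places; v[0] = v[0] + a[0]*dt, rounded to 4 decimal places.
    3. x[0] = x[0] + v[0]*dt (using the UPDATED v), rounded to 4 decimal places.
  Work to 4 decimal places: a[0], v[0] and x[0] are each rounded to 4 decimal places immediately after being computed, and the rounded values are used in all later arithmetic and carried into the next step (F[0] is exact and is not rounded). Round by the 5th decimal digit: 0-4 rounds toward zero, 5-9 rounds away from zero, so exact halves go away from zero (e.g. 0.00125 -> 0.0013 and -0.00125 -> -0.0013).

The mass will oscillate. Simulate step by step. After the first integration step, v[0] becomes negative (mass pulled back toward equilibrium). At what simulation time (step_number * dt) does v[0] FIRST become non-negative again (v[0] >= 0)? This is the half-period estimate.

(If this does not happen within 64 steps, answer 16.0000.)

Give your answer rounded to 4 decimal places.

Step 0: x=[7.6000] v=[0.0000]
Step 1: x=[7.3835] v=[-0.8662]
Step 2: x=[6.9655] v=[-1.6719]
Step 3: x=[6.3753] v=[-2.3608]
Step 4: x=[5.6541] v=[-2.8848]
Step 5: x=[4.8523] v=[-3.2073]
Step 6: x=[4.0259] v=[-3.3057]
Step 7: x=[3.2326] v=[-3.1732]
Step 8: x=[2.5278] v=[-2.8191]
Step 9: x=[1.9608] v=[-2.2681]
Step 10: x=[1.5712] v=[-1.5586]
Step 11: x=[1.3861] v=[-0.7403]
Step 12: x=[1.4186] v=[0.1298]
First v>=0 after going negative at step 12, time=3.0000

Answer: 3.0000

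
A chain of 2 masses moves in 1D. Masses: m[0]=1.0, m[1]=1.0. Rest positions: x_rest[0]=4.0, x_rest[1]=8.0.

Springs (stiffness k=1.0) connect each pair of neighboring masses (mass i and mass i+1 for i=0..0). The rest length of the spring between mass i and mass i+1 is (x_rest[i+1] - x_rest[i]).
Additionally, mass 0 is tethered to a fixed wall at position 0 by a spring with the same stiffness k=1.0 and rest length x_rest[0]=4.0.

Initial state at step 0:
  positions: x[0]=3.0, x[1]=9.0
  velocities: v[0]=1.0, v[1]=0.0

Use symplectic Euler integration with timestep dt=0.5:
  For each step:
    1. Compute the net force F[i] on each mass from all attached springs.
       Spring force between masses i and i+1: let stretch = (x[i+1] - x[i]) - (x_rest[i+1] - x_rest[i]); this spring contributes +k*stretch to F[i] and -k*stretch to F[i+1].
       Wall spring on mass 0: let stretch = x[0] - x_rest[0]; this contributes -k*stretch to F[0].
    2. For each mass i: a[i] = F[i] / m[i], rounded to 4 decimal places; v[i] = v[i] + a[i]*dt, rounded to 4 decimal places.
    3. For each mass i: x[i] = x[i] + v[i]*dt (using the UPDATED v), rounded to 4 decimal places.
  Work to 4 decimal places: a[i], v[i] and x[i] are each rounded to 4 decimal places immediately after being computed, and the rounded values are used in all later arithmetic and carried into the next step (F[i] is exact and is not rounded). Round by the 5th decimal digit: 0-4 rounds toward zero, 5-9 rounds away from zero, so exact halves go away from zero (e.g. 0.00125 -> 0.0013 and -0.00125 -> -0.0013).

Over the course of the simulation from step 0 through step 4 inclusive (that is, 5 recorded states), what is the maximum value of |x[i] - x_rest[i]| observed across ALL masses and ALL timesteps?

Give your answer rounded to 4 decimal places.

Answer: 1.9844

Derivation:
Step 0: x=[3.0000 9.0000] v=[1.0000 0.0000]
Step 1: x=[4.2500 8.5000] v=[2.5000 -1.0000]
Step 2: x=[5.5000 7.9375] v=[2.5000 -1.1250]
Step 3: x=[5.9844 7.7656] v=[0.9688 -0.3438]
Step 4: x=[5.4180 8.1484] v=[-1.1328 0.7656]
Max displacement = 1.9844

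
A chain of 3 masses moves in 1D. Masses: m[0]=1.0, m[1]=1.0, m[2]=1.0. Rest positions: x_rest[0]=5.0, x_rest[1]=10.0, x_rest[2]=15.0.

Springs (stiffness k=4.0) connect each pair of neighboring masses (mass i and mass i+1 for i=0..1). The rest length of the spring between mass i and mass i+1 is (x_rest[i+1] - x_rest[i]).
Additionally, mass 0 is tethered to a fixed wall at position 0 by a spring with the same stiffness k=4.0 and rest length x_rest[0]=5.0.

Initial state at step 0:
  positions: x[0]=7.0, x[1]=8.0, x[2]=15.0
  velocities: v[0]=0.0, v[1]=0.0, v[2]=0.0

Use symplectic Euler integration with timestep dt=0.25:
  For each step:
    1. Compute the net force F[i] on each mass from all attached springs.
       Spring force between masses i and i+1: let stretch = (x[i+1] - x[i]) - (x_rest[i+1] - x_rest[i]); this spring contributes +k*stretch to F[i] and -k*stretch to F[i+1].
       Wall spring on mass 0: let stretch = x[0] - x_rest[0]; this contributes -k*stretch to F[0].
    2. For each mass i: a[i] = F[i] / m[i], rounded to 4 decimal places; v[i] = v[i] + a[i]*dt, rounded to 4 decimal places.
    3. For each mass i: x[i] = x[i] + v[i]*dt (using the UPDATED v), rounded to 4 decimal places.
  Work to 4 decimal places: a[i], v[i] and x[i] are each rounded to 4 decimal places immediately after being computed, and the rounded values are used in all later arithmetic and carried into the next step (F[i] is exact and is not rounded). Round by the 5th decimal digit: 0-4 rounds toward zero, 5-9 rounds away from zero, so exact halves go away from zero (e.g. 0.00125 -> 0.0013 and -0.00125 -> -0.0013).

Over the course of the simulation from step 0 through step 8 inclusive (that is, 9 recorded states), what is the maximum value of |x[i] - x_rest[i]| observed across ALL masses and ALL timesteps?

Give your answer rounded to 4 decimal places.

Step 0: x=[7.0000 8.0000 15.0000] v=[0.0000 0.0000 0.0000]
Step 1: x=[5.5000 9.5000 14.5000] v=[-6.0000 6.0000 -2.0000]
Step 2: x=[3.6250 11.2500 14.0000] v=[-7.5000 7.0000 -2.0000]
Step 3: x=[2.7500 11.7813 14.0625] v=[-3.5000 2.1250 0.2500]
Step 4: x=[3.4453 10.6250 14.8047] v=[2.7813 -4.6251 2.9688]
Step 5: x=[5.0742 8.7187 15.7520] v=[6.5157 -7.6251 3.7891]
Step 6: x=[6.3457 7.6596 16.1910] v=[5.0860 -4.2363 1.7558]
Step 7: x=[6.3593 8.4049 15.7471] v=[0.0542 2.9812 -1.7756]
Step 8: x=[5.2944 10.4744 14.7177] v=[-4.2595 8.2778 -4.1178]
Max displacement = 2.3404

Answer: 2.3404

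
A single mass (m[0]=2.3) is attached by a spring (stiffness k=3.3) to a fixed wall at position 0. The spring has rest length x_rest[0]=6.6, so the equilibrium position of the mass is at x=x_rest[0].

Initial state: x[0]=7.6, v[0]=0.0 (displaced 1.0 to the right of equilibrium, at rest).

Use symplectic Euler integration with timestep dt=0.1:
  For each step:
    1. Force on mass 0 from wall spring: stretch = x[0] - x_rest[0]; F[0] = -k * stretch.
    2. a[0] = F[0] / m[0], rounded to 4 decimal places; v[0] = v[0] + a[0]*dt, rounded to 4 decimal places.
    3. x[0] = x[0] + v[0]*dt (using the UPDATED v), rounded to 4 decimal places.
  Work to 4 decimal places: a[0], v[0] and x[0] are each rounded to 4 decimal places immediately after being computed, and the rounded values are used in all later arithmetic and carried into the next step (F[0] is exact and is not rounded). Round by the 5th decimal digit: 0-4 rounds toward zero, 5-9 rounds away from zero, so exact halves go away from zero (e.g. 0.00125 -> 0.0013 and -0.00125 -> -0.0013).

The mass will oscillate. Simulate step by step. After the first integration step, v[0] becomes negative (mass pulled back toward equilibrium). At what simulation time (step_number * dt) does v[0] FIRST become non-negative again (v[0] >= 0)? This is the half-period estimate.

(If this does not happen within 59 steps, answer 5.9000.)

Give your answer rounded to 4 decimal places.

Step 0: x=[7.6000] v=[0.0000]
Step 1: x=[7.5857] v=[-0.1435]
Step 2: x=[7.5572] v=[-0.2849]
Step 3: x=[7.5150] v=[-0.4222]
Step 4: x=[7.4597] v=[-0.5535]
Step 5: x=[7.3920] v=[-0.6769]
Step 6: x=[7.3130] v=[-0.7905]
Step 7: x=[7.2237] v=[-0.8928]
Step 8: x=[7.1255] v=[-0.9823]
Step 9: x=[7.0197] v=[-1.0577]
Step 10: x=[6.9079] v=[-1.1179]
Step 11: x=[6.7917] v=[-1.1621]
Step 12: x=[6.6727] v=[-1.1896]
Step 13: x=[6.5527] v=[-1.2000]
Step 14: x=[6.4334] v=[-1.1932]
Step 15: x=[6.3165] v=[-1.1693]
Step 16: x=[6.2036] v=[-1.1286]
Step 17: x=[6.0964] v=[-1.0717]
Step 18: x=[5.9965] v=[-0.9994]
Step 19: x=[5.9052] v=[-0.9128]
Step 20: x=[5.8239] v=[-0.8131]
Step 21: x=[5.7537] v=[-0.7018]
Step 22: x=[5.6957] v=[-0.5804]
Step 23: x=[5.6506] v=[-0.4507]
Step 24: x=[5.6192] v=[-0.3145]
Step 25: x=[5.6018] v=[-0.1738]
Step 26: x=[5.5987] v=[-0.0306]
Step 27: x=[5.6100] v=[0.1131]
First v>=0 after going negative at step 27, time=2.7000

Answer: 2.7000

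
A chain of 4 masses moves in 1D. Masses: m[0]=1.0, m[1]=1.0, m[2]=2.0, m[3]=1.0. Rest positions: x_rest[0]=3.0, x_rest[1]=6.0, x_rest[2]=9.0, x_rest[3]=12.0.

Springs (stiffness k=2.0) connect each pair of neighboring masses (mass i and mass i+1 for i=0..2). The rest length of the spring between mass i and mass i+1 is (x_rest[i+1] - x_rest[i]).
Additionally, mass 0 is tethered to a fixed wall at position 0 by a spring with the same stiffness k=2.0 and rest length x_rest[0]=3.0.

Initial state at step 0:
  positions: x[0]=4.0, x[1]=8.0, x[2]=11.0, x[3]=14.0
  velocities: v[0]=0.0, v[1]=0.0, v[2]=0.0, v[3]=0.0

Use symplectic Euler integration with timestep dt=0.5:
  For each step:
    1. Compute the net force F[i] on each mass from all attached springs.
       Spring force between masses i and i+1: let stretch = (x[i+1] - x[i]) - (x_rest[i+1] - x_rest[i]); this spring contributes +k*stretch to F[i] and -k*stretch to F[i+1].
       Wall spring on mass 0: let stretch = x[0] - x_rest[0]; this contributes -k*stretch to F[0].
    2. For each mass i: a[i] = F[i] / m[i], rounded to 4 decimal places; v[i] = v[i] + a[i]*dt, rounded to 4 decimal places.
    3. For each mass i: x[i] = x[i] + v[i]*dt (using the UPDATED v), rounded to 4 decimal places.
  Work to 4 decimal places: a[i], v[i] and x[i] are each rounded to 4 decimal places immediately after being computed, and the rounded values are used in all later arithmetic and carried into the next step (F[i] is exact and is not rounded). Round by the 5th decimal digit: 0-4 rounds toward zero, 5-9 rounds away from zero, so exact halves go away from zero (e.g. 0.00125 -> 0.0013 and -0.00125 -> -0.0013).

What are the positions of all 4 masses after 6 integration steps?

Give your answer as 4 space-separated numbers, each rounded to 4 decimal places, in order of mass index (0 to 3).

Answer: 3.3282 6.1134 9.4063 12.4571

Derivation:
Step 0: x=[4.0000 8.0000 11.0000 14.0000] v=[0.0000 0.0000 0.0000 0.0000]
Step 1: x=[4.0000 7.5000 11.0000 14.0000] v=[0.0000 -1.0000 0.0000 0.0000]
Step 2: x=[3.7500 7.0000 10.8750 14.0000] v=[-0.5000 -1.0000 -0.2500 0.0000]
Step 3: x=[3.2500 6.8125 10.5625 13.9375] v=[-1.0000 -0.3750 -0.6250 -0.1250]
Step 4: x=[2.9063 6.7188 10.1563 13.6875] v=[-0.6875 -0.1875 -0.8125 -0.5000]
Step 5: x=[3.0157 6.4376 9.7735 13.1719] v=[0.2187 -0.5625 -0.7657 -1.0312]
Step 6: x=[3.3282 6.1134 9.4063 12.4571] v=[0.6249 -0.6485 -0.7345 -1.4296]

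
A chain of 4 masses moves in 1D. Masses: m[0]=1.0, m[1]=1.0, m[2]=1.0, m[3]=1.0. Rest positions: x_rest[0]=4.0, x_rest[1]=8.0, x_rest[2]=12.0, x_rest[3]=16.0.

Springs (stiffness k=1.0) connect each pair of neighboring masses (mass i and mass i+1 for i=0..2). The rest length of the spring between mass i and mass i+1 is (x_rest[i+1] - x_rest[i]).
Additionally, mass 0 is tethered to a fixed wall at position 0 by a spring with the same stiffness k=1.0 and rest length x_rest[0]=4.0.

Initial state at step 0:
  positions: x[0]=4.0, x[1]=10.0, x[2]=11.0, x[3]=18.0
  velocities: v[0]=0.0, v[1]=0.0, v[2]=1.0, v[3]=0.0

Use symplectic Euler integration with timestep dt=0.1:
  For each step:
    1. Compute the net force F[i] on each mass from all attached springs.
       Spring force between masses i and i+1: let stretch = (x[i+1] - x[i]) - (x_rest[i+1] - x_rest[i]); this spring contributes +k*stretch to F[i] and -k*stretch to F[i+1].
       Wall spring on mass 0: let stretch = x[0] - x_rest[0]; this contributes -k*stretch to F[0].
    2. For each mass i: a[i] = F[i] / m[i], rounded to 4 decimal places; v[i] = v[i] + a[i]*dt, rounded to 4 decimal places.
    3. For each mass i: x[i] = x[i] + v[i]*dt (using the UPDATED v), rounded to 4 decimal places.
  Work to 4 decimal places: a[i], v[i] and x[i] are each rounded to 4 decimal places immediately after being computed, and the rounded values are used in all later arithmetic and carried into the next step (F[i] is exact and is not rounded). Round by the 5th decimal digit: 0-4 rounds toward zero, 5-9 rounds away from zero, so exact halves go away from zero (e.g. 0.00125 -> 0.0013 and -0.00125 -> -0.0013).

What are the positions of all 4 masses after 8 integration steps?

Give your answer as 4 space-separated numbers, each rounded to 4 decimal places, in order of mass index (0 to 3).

Step 0: x=[4.0000 10.0000 11.0000 18.0000] v=[0.0000 0.0000 1.0000 0.0000]
Step 1: x=[4.0200 9.9500 11.1600 17.9700] v=[0.2000 -0.5000 1.6000 -0.3000]
Step 2: x=[4.0591 9.8528 11.3760 17.9119] v=[0.3910 -0.9720 2.1600 -0.5810]
Step 3: x=[4.1156 9.7129 11.6421 17.8284] v=[0.5645 -1.3991 2.6613 -0.8346]
Step 4: x=[4.1869 9.5363 11.9508 17.7231] v=[0.7127 -1.7659 3.0870 -1.0532]
Step 5: x=[4.2698 9.3304 12.2931 17.6001] v=[0.8290 -2.0594 3.4228 -1.2304]
Step 6: x=[4.3606 9.1035 12.6588 17.4640] v=[0.9081 -2.2692 3.6572 -1.3611]
Step 7: x=[4.4552 8.8647 13.0370 17.3198] v=[0.9463 -2.3880 3.7822 -1.4416]
Step 8: x=[4.5494 8.6235 13.4163 17.1728] v=[0.9417 -2.4117 3.7933 -1.4699]

Answer: 4.5494 8.6235 13.4163 17.1728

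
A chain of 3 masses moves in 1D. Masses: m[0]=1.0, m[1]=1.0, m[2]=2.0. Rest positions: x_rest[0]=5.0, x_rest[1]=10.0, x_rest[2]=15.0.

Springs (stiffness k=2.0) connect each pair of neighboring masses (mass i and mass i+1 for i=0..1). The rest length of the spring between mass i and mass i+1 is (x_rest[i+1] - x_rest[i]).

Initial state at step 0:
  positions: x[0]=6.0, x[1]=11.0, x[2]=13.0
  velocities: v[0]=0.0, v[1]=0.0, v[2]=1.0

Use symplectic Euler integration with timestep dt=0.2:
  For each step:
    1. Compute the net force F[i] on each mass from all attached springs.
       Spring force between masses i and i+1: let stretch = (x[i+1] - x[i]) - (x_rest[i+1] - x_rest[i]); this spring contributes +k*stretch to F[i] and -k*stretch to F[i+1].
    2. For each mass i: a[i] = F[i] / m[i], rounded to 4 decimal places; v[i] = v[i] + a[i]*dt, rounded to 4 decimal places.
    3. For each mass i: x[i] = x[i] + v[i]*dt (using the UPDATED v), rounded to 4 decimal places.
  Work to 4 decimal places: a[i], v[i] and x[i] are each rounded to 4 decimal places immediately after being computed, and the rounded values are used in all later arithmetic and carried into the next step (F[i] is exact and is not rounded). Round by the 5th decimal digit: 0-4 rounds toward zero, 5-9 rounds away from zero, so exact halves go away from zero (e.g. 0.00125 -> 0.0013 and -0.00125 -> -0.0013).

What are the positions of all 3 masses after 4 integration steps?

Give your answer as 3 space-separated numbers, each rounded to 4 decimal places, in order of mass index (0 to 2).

Step 0: x=[6.0000 11.0000 13.0000] v=[0.0000 0.0000 1.0000]
Step 1: x=[6.0000 10.7600 13.3200] v=[0.0000 -1.2000 1.6000]
Step 2: x=[5.9808 10.3440 13.7376] v=[-0.0960 -2.0800 2.0880]
Step 3: x=[5.9107 9.8504 14.2195] v=[-0.3507 -2.4678 2.4093]
Step 4: x=[5.7557 9.3912 14.7266] v=[-0.7748 -2.2960 2.5355]

Answer: 5.7557 9.3912 14.7266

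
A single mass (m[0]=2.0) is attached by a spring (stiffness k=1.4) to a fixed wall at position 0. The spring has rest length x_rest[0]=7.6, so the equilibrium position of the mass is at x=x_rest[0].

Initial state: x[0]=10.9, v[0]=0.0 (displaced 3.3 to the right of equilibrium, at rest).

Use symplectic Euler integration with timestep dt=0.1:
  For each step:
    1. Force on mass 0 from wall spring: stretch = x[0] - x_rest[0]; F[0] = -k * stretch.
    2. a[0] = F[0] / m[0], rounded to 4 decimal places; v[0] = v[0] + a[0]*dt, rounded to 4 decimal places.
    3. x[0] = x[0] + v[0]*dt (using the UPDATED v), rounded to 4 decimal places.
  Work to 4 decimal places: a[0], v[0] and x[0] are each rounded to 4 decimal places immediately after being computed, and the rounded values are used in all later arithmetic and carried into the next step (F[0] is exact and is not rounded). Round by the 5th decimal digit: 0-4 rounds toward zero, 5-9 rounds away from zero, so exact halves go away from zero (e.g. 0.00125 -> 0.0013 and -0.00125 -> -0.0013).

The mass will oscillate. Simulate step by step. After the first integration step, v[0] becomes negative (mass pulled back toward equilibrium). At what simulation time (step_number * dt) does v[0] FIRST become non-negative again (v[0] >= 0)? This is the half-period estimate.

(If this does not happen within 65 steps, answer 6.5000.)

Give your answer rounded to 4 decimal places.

Step 0: x=[10.9000] v=[0.0000]
Step 1: x=[10.8769] v=[-0.2310]
Step 2: x=[10.8309] v=[-0.4604]
Step 3: x=[10.7622] v=[-0.6866]
Step 4: x=[10.6714] v=[-0.9080]
Step 5: x=[10.5591] v=[-1.1230]
Step 6: x=[10.4261] v=[-1.3301]
Step 7: x=[10.2733] v=[-1.5279]
Step 8: x=[10.1018] v=[-1.7150]
Step 9: x=[9.9128] v=[-1.8901]
Step 10: x=[9.7076] v=[-2.0520]
Step 11: x=[9.4877] v=[-2.1995]
Step 12: x=[9.2545] v=[-2.3316]
Step 13: x=[9.0098] v=[-2.4474]
Step 14: x=[8.7552] v=[-2.5461]
Step 15: x=[8.4925] v=[-2.6270]
Step 16: x=[8.2236] v=[-2.6895]
Step 17: x=[7.9503] v=[-2.7332]
Step 18: x=[7.6745] v=[-2.7577]
Step 19: x=[7.3982] v=[-2.7629]
Step 20: x=[7.1233] v=[-2.7488]
Step 21: x=[6.8518] v=[-2.7154]
Step 22: x=[6.5855] v=[-2.6630]
Step 23: x=[6.3263] v=[-2.5920]
Step 24: x=[6.0760] v=[-2.5028]
Step 25: x=[5.8364] v=[-2.3961]
Step 26: x=[5.6091] v=[-2.2727]
Step 27: x=[5.3958] v=[-2.1333]
Step 28: x=[5.1979] v=[-1.9790]
Step 29: x=[5.0168] v=[-1.8109]
Step 30: x=[4.8538] v=[-1.6301]
Step 31: x=[4.7100] v=[-1.4379]
Step 32: x=[4.5864] v=[-1.2356]
Step 33: x=[4.4839] v=[-1.0247]
Step 34: x=[4.4032] v=[-0.8066]
Step 35: x=[4.3449] v=[-0.5828]
Step 36: x=[4.3094] v=[-0.3549]
Step 37: x=[4.2969] v=[-0.1246]
Step 38: x=[4.3076] v=[0.1066]
First v>=0 after going negative at step 38, time=3.8000

Answer: 3.8000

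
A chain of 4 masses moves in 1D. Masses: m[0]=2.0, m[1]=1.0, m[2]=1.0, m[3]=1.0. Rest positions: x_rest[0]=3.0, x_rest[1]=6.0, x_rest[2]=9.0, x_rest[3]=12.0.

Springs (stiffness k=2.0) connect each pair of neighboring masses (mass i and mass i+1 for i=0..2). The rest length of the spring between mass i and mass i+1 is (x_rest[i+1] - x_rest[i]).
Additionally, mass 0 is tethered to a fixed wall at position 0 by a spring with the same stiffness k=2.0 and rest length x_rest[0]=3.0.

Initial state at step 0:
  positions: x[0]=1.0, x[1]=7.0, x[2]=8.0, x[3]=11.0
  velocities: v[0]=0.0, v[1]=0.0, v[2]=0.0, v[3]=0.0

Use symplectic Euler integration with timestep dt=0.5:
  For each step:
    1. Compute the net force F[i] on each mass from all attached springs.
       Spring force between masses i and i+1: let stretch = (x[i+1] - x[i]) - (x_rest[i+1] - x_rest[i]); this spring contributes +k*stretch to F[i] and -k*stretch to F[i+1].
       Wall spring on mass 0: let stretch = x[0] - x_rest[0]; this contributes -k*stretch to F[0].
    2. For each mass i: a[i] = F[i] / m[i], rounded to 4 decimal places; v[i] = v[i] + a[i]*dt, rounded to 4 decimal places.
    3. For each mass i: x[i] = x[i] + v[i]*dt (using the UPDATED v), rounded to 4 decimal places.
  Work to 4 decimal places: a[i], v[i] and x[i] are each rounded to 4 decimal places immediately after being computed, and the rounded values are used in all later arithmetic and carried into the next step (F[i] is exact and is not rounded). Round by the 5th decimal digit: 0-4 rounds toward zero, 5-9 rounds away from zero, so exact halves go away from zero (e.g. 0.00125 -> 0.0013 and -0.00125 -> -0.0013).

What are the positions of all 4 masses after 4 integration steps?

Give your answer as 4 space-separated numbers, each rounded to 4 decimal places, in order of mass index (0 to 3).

Answer: 3.3594 7.0469 6.7500 11.7188

Derivation:
Step 0: x=[1.0000 7.0000 8.0000 11.0000] v=[0.0000 0.0000 0.0000 0.0000]
Step 1: x=[2.2500 4.5000 9.0000 11.0000] v=[2.5000 -5.0000 2.0000 0.0000]
Step 2: x=[3.5000 3.1250 8.7500 11.5000] v=[2.5000 -2.7500 -0.5000 1.0000]
Step 3: x=[3.7813 4.7500 7.0625 12.1250] v=[0.5625 3.2500 -3.3750 1.2500]
Step 4: x=[3.3594 7.0469 6.7500 11.7188] v=[-0.8438 4.5938 -0.6250 -0.8125]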